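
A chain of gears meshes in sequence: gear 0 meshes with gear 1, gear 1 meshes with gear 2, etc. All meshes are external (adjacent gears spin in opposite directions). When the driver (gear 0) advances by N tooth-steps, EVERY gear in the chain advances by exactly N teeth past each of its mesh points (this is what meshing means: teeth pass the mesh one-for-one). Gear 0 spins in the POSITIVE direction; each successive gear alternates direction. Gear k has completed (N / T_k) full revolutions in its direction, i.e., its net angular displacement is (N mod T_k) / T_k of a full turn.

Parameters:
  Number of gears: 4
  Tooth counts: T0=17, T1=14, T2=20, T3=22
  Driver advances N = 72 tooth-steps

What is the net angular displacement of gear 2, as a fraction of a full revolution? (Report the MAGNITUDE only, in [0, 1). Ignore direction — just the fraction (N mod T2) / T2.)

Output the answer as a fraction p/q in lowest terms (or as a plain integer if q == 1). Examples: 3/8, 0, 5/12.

Chain of 4 gears, tooth counts: [17, 14, 20, 22]
  gear 0: T0=17, direction=positive, advance = 72 mod 17 = 4 teeth = 4/17 turn
  gear 1: T1=14, direction=negative, advance = 72 mod 14 = 2 teeth = 2/14 turn
  gear 2: T2=20, direction=positive, advance = 72 mod 20 = 12 teeth = 12/20 turn
  gear 3: T3=22, direction=negative, advance = 72 mod 22 = 6 teeth = 6/22 turn
Gear 2: 72 mod 20 = 12
Fraction = 12 / 20 = 3/5 (gcd(12,20)=4) = 3/5

Answer: 3/5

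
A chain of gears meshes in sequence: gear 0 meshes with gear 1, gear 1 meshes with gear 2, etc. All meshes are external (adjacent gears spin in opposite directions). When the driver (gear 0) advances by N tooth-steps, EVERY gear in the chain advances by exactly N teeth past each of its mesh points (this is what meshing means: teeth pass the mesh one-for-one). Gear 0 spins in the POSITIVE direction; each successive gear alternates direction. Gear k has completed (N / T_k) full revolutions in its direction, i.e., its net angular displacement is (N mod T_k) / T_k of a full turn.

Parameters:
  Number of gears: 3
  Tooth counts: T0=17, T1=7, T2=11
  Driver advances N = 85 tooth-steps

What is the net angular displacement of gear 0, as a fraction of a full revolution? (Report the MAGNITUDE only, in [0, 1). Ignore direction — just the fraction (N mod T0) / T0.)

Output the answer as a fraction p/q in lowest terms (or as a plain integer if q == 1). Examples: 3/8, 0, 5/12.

Chain of 3 gears, tooth counts: [17, 7, 11]
  gear 0: T0=17, direction=positive, advance = 85 mod 17 = 0 teeth = 0/17 turn
  gear 1: T1=7, direction=negative, advance = 85 mod 7 = 1 teeth = 1/7 turn
  gear 2: T2=11, direction=positive, advance = 85 mod 11 = 8 teeth = 8/11 turn
Gear 0: 85 mod 17 = 0
Fraction = 0 / 17 = 0/1 (gcd(0,17)=17) = 0

Answer: 0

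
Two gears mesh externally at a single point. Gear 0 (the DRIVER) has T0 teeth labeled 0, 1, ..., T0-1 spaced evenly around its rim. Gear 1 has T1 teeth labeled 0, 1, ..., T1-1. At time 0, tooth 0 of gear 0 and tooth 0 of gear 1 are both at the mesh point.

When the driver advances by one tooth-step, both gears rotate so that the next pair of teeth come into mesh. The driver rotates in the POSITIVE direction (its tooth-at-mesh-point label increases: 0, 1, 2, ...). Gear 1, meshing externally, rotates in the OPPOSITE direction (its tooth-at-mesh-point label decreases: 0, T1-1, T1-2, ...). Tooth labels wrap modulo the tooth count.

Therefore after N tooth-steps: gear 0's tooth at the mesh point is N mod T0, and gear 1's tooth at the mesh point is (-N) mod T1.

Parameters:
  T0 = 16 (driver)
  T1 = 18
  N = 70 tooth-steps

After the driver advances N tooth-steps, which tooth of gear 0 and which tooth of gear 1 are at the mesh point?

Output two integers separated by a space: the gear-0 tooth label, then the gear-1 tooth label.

Gear 0 (driver, T0=16): tooth at mesh = N mod T0
  70 = 4 * 16 + 6, so 70 mod 16 = 6
  gear 0 tooth = 6
Gear 1 (driven, T1=18): tooth at mesh = (-N) mod T1
  70 = 3 * 18 + 16, so 70 mod 18 = 16
  (-70) mod 18 = (-16) mod 18 = 18 - 16 = 2
Mesh after 70 steps: gear-0 tooth 6 meets gear-1 tooth 2

Answer: 6 2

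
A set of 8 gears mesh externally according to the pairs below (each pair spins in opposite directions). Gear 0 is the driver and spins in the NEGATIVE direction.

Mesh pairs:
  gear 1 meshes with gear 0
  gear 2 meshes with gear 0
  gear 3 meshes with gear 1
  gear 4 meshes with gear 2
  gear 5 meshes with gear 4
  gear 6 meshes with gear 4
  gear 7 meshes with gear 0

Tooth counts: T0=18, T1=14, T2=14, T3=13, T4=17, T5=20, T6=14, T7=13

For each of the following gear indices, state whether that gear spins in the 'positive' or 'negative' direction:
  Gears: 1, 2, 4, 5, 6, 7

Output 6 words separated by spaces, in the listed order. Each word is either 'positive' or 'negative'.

Answer: positive positive negative positive positive positive

Derivation:
Gear 0 (driver): negative (depth 0)
  gear 1: meshes with gear 0 -> depth 1 -> positive (opposite of gear 0)
  gear 2: meshes with gear 0 -> depth 1 -> positive (opposite of gear 0)
  gear 3: meshes with gear 1 -> depth 2 -> negative (opposite of gear 1)
  gear 4: meshes with gear 2 -> depth 2 -> negative (opposite of gear 2)
  gear 5: meshes with gear 4 -> depth 3 -> positive (opposite of gear 4)
  gear 6: meshes with gear 4 -> depth 3 -> positive (opposite of gear 4)
  gear 7: meshes with gear 0 -> depth 1 -> positive (opposite of gear 0)
Queried indices 1, 2, 4, 5, 6, 7 -> positive, positive, negative, positive, positive, positive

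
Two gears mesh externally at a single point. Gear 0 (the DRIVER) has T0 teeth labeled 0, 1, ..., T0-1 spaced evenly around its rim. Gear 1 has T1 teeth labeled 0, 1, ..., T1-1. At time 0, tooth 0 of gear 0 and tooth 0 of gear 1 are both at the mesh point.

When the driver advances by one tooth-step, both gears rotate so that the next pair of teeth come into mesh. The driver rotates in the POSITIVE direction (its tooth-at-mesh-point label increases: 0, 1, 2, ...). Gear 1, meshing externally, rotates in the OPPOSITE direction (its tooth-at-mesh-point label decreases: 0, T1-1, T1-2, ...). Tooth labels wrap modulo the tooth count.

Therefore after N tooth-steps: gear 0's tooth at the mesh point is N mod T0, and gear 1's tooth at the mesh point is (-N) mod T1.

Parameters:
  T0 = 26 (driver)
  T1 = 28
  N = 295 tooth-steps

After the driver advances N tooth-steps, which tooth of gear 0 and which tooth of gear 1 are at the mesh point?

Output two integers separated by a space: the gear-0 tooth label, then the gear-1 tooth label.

Gear 0 (driver, T0=26): tooth at mesh = N mod T0
  295 = 11 * 26 + 9, so 295 mod 26 = 9
  gear 0 tooth = 9
Gear 1 (driven, T1=28): tooth at mesh = (-N) mod T1
  295 = 10 * 28 + 15, so 295 mod 28 = 15
  (-295) mod 28 = (-15) mod 28 = 28 - 15 = 13
Mesh after 295 steps: gear-0 tooth 9 meets gear-1 tooth 13

Answer: 9 13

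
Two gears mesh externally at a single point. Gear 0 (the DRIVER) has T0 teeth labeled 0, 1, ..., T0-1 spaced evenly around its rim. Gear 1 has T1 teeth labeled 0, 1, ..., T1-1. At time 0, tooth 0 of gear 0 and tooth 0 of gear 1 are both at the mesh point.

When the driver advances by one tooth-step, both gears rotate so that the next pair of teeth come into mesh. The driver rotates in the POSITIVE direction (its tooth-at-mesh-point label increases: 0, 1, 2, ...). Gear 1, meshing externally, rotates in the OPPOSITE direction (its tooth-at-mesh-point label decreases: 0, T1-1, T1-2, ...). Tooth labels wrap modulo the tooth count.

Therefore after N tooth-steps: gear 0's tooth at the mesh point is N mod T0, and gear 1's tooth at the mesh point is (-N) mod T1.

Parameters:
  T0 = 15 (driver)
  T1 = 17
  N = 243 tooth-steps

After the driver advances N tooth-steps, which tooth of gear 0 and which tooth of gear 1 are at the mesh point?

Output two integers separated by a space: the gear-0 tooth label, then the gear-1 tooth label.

Answer: 3 12

Derivation:
Gear 0 (driver, T0=15): tooth at mesh = N mod T0
  243 = 16 * 15 + 3, so 243 mod 15 = 3
  gear 0 tooth = 3
Gear 1 (driven, T1=17): tooth at mesh = (-N) mod T1
  243 = 14 * 17 + 5, so 243 mod 17 = 5
  (-243) mod 17 = (-5) mod 17 = 17 - 5 = 12
Mesh after 243 steps: gear-0 tooth 3 meets gear-1 tooth 12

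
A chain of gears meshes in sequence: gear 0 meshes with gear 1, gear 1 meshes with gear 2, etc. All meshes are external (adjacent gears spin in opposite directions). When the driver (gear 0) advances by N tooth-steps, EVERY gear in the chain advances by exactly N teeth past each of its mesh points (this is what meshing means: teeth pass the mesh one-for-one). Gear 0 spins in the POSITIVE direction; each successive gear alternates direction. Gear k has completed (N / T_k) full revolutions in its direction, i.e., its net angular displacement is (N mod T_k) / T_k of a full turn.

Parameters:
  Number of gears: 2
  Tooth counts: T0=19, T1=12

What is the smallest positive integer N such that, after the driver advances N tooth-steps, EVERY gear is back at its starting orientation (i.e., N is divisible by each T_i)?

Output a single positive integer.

Gear k returns to start when N is a multiple of T_k.
All gears at start simultaneously when N is a common multiple of [19, 12]; the smallest such N is lcm(19, 12).
Start: lcm = T0 = 19
Fold in T1=12: gcd(19, 12) = 1; lcm(19, 12) = 19 * 12 / 1 = 228 / 1 = 228
Full cycle length = 228

Answer: 228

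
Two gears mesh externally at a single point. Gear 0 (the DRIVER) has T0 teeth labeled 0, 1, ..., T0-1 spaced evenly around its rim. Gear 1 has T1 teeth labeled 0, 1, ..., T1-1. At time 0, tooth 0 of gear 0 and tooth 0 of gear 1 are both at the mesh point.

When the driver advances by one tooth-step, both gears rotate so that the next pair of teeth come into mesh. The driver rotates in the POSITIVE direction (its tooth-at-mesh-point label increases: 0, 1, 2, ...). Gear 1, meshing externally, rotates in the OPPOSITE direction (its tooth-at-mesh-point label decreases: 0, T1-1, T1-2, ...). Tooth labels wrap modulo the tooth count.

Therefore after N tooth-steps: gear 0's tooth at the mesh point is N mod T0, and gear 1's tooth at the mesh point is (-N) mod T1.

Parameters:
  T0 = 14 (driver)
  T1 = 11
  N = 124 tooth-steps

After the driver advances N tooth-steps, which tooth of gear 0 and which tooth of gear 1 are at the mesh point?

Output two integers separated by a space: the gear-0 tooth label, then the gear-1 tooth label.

Gear 0 (driver, T0=14): tooth at mesh = N mod T0
  124 = 8 * 14 + 12, so 124 mod 14 = 12
  gear 0 tooth = 12
Gear 1 (driven, T1=11): tooth at mesh = (-N) mod T1
  124 = 11 * 11 + 3, so 124 mod 11 = 3
  (-124) mod 11 = (-3) mod 11 = 11 - 3 = 8
Mesh after 124 steps: gear-0 tooth 12 meets gear-1 tooth 8

Answer: 12 8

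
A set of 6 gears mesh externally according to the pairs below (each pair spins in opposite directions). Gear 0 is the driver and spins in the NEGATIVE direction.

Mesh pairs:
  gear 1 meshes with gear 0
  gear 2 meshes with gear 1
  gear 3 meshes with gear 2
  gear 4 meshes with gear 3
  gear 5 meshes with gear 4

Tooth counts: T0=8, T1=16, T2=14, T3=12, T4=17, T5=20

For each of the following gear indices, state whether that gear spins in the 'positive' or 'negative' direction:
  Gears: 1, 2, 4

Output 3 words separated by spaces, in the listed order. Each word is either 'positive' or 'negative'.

Answer: positive negative negative

Derivation:
Gear 0 (driver): negative (depth 0)
  gear 1: meshes with gear 0 -> depth 1 -> positive (opposite of gear 0)
  gear 2: meshes with gear 1 -> depth 2 -> negative (opposite of gear 1)
  gear 3: meshes with gear 2 -> depth 3 -> positive (opposite of gear 2)
  gear 4: meshes with gear 3 -> depth 4 -> negative (opposite of gear 3)
  gear 5: meshes with gear 4 -> depth 5 -> positive (opposite of gear 4)
Queried indices 1, 2, 4 -> positive, negative, negative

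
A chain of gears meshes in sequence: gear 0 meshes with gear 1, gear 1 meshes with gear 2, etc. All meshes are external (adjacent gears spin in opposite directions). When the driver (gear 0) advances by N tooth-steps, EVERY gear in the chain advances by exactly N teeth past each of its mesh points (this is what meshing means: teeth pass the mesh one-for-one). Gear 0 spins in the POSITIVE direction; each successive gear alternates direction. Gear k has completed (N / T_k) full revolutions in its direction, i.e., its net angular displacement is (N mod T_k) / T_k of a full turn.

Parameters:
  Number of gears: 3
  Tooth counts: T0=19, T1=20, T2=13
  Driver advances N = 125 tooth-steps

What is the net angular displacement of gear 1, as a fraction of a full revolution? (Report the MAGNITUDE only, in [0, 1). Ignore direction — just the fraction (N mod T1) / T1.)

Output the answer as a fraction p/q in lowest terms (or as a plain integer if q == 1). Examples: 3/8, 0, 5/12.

Answer: 1/4

Derivation:
Chain of 3 gears, tooth counts: [19, 20, 13]
  gear 0: T0=19, direction=positive, advance = 125 mod 19 = 11 teeth = 11/19 turn
  gear 1: T1=20, direction=negative, advance = 125 mod 20 = 5 teeth = 5/20 turn
  gear 2: T2=13, direction=positive, advance = 125 mod 13 = 8 teeth = 8/13 turn
Gear 1: 125 mod 20 = 5
Fraction = 5 / 20 = 1/4 (gcd(5,20)=5) = 1/4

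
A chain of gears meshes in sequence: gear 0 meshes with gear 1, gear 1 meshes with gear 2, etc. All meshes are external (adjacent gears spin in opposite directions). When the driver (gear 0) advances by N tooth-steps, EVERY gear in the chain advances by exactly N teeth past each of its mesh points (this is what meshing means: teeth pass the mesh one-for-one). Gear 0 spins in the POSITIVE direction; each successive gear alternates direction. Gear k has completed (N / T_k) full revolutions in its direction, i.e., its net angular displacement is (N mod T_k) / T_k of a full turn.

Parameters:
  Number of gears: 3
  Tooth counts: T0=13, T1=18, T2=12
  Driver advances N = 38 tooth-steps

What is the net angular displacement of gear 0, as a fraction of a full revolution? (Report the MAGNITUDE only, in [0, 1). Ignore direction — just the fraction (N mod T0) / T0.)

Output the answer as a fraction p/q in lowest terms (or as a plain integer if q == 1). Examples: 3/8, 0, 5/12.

Answer: 12/13

Derivation:
Chain of 3 gears, tooth counts: [13, 18, 12]
  gear 0: T0=13, direction=positive, advance = 38 mod 13 = 12 teeth = 12/13 turn
  gear 1: T1=18, direction=negative, advance = 38 mod 18 = 2 teeth = 2/18 turn
  gear 2: T2=12, direction=positive, advance = 38 mod 12 = 2 teeth = 2/12 turn
Gear 0: 38 mod 13 = 12
Fraction = 12 / 13 = 12/13 (gcd(12,13)=1) = 12/13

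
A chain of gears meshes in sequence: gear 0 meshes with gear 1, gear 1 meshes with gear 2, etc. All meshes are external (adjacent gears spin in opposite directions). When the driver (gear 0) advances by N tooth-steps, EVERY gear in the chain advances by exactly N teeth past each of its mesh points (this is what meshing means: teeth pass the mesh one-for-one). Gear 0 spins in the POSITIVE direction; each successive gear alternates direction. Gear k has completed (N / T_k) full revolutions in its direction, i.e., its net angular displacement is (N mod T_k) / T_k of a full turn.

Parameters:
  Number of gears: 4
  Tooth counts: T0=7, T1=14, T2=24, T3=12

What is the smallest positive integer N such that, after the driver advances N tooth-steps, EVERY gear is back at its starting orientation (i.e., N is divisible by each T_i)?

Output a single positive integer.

Gear k returns to start when N is a multiple of T_k.
All gears at start simultaneously when N is a common multiple of [7, 14, 24, 12]; the smallest such N is lcm(7, 14, 24, 12).
Start: lcm = T0 = 7
Fold in T1=14: gcd(7, 14) = 7; lcm(7, 14) = 7 * 14 / 7 = 98 / 7 = 14
Fold in T2=24: gcd(14, 24) = 2; lcm(14, 24) = 14 * 24 / 2 = 336 / 2 = 168
Fold in T3=12: gcd(168, 12) = 12; lcm(168, 12) = 168 * 12 / 12 = 2016 / 12 = 168
Full cycle length = 168

Answer: 168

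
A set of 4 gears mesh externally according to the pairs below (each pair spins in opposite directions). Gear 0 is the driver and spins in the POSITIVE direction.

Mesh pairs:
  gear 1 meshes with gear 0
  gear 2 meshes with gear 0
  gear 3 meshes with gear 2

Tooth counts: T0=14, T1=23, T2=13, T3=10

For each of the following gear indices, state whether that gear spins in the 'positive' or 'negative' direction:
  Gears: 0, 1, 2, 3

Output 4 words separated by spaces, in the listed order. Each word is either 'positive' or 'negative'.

Answer: positive negative negative positive

Derivation:
Gear 0 (driver): positive (depth 0)
  gear 1: meshes with gear 0 -> depth 1 -> negative (opposite of gear 0)
  gear 2: meshes with gear 0 -> depth 1 -> negative (opposite of gear 0)
  gear 3: meshes with gear 2 -> depth 2 -> positive (opposite of gear 2)
Queried indices 0, 1, 2, 3 -> positive, negative, negative, positive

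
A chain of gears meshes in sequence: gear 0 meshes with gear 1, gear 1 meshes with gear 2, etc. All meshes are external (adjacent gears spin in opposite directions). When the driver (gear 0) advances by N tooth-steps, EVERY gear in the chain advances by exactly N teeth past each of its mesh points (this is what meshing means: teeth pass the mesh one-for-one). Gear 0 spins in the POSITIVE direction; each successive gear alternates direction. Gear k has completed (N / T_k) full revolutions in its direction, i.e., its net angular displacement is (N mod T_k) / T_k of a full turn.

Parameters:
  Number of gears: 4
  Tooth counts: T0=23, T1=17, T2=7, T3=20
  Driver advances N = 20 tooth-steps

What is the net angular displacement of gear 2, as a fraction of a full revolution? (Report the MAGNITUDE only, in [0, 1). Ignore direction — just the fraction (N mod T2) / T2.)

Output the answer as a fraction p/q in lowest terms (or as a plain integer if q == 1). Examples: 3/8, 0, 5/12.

Chain of 4 gears, tooth counts: [23, 17, 7, 20]
  gear 0: T0=23, direction=positive, advance = 20 mod 23 = 20 teeth = 20/23 turn
  gear 1: T1=17, direction=negative, advance = 20 mod 17 = 3 teeth = 3/17 turn
  gear 2: T2=7, direction=positive, advance = 20 mod 7 = 6 teeth = 6/7 turn
  gear 3: T3=20, direction=negative, advance = 20 mod 20 = 0 teeth = 0/20 turn
Gear 2: 20 mod 7 = 6
Fraction = 6 / 7 = 6/7 (gcd(6,7)=1) = 6/7

Answer: 6/7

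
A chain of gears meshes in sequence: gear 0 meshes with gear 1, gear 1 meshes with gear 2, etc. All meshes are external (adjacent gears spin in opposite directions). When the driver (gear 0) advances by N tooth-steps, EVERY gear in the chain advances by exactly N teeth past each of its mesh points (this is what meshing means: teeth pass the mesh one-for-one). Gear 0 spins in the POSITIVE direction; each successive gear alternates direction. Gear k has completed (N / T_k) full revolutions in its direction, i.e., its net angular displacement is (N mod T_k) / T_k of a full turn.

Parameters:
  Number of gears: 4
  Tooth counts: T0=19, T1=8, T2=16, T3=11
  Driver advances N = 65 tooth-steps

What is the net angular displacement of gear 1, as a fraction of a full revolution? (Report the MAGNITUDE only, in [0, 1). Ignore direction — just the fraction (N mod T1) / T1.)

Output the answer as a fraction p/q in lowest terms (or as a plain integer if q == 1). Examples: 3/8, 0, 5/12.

Answer: 1/8

Derivation:
Chain of 4 gears, tooth counts: [19, 8, 16, 11]
  gear 0: T0=19, direction=positive, advance = 65 mod 19 = 8 teeth = 8/19 turn
  gear 1: T1=8, direction=negative, advance = 65 mod 8 = 1 teeth = 1/8 turn
  gear 2: T2=16, direction=positive, advance = 65 mod 16 = 1 teeth = 1/16 turn
  gear 3: T3=11, direction=negative, advance = 65 mod 11 = 10 teeth = 10/11 turn
Gear 1: 65 mod 8 = 1
Fraction = 1 / 8 = 1/8 (gcd(1,8)=1) = 1/8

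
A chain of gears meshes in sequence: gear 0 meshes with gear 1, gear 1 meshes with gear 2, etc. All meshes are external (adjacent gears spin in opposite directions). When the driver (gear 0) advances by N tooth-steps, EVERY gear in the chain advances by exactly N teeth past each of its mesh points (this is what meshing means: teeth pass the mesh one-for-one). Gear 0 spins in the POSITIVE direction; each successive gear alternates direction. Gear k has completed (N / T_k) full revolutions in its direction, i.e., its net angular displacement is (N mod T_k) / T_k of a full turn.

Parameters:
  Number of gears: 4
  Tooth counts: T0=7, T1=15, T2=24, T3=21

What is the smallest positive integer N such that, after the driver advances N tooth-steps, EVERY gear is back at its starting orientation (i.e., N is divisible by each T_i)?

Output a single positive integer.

Answer: 840

Derivation:
Gear k returns to start when N is a multiple of T_k.
All gears at start simultaneously when N is a common multiple of [7, 15, 24, 21]; the smallest such N is lcm(7, 15, 24, 21).
Start: lcm = T0 = 7
Fold in T1=15: gcd(7, 15) = 1; lcm(7, 15) = 7 * 15 / 1 = 105 / 1 = 105
Fold in T2=24: gcd(105, 24) = 3; lcm(105, 24) = 105 * 24 / 3 = 2520 / 3 = 840
Fold in T3=21: gcd(840, 21) = 21; lcm(840, 21) = 840 * 21 / 21 = 17640 / 21 = 840
Full cycle length = 840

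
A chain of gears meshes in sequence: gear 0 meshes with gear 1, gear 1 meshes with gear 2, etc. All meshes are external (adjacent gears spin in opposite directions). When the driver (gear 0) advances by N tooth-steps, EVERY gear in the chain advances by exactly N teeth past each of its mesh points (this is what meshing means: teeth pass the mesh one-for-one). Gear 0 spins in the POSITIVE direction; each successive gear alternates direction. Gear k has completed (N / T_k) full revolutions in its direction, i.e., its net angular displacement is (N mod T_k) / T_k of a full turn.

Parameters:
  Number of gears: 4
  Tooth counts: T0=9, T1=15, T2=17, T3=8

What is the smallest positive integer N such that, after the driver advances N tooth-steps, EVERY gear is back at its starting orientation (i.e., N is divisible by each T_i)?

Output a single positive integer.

Answer: 6120

Derivation:
Gear k returns to start when N is a multiple of T_k.
All gears at start simultaneously when N is a common multiple of [9, 15, 17, 8]; the smallest such N is lcm(9, 15, 17, 8).
Start: lcm = T0 = 9
Fold in T1=15: gcd(9, 15) = 3; lcm(9, 15) = 9 * 15 / 3 = 135 / 3 = 45
Fold in T2=17: gcd(45, 17) = 1; lcm(45, 17) = 45 * 17 / 1 = 765 / 1 = 765
Fold in T3=8: gcd(765, 8) = 1; lcm(765, 8) = 765 * 8 / 1 = 6120 / 1 = 6120
Full cycle length = 6120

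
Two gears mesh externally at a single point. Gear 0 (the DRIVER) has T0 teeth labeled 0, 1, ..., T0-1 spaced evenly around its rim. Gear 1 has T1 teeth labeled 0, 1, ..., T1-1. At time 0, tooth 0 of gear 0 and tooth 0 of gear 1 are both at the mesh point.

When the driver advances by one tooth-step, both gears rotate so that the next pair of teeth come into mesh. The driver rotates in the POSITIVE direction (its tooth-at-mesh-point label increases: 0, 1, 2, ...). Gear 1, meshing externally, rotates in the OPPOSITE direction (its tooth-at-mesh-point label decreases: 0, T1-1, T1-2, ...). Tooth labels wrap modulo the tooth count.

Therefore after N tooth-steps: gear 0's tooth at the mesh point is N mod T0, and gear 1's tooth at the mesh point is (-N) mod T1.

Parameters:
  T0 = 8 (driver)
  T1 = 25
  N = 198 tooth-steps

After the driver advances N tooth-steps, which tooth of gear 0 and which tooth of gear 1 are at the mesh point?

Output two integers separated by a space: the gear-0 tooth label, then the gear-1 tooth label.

Gear 0 (driver, T0=8): tooth at mesh = N mod T0
  198 = 24 * 8 + 6, so 198 mod 8 = 6
  gear 0 tooth = 6
Gear 1 (driven, T1=25): tooth at mesh = (-N) mod T1
  198 = 7 * 25 + 23, so 198 mod 25 = 23
  (-198) mod 25 = (-23) mod 25 = 25 - 23 = 2
Mesh after 198 steps: gear-0 tooth 6 meets gear-1 tooth 2

Answer: 6 2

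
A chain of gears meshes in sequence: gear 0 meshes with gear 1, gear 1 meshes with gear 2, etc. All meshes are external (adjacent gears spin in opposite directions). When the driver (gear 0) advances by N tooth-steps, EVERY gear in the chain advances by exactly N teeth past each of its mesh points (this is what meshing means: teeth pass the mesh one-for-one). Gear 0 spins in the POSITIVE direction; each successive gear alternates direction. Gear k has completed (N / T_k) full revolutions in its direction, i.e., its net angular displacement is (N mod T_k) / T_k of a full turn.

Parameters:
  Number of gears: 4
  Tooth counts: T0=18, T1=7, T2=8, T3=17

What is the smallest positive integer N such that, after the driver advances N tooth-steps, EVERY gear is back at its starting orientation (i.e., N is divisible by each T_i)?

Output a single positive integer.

Answer: 8568

Derivation:
Gear k returns to start when N is a multiple of T_k.
All gears at start simultaneously when N is a common multiple of [18, 7, 8, 17]; the smallest such N is lcm(18, 7, 8, 17).
Start: lcm = T0 = 18
Fold in T1=7: gcd(18, 7) = 1; lcm(18, 7) = 18 * 7 / 1 = 126 / 1 = 126
Fold in T2=8: gcd(126, 8) = 2; lcm(126, 8) = 126 * 8 / 2 = 1008 / 2 = 504
Fold in T3=17: gcd(504, 17) = 1; lcm(504, 17) = 504 * 17 / 1 = 8568 / 1 = 8568
Full cycle length = 8568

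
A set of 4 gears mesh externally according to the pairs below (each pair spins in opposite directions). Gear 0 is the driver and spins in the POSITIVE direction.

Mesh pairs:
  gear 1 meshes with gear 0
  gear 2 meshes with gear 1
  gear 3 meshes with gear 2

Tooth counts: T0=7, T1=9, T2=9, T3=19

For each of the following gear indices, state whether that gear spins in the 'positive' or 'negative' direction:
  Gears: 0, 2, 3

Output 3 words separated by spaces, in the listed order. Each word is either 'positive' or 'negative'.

Answer: positive positive negative

Derivation:
Gear 0 (driver): positive (depth 0)
  gear 1: meshes with gear 0 -> depth 1 -> negative (opposite of gear 0)
  gear 2: meshes with gear 1 -> depth 2 -> positive (opposite of gear 1)
  gear 3: meshes with gear 2 -> depth 3 -> negative (opposite of gear 2)
Queried indices 0, 2, 3 -> positive, positive, negative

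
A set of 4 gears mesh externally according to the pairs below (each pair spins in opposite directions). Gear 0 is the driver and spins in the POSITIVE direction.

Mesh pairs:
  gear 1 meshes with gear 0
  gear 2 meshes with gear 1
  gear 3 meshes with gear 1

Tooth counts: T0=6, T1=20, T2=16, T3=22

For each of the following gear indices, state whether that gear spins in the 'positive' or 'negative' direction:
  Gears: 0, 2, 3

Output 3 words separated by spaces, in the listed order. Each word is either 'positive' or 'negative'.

Gear 0 (driver): positive (depth 0)
  gear 1: meshes with gear 0 -> depth 1 -> negative (opposite of gear 0)
  gear 2: meshes with gear 1 -> depth 2 -> positive (opposite of gear 1)
  gear 3: meshes with gear 1 -> depth 2 -> positive (opposite of gear 1)
Queried indices 0, 2, 3 -> positive, positive, positive

Answer: positive positive positive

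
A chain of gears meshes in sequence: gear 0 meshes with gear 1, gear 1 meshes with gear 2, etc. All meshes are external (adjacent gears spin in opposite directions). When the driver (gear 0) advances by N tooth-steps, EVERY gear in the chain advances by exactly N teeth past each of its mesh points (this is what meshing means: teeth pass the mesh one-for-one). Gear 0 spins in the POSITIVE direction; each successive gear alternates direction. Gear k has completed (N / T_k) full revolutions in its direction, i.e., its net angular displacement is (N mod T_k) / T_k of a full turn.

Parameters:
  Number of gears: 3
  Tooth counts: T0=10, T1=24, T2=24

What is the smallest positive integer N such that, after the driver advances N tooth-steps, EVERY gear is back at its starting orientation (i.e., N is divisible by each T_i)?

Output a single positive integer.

Answer: 120

Derivation:
Gear k returns to start when N is a multiple of T_k.
All gears at start simultaneously when N is a common multiple of [10, 24, 24]; the smallest such N is lcm(10, 24, 24).
Start: lcm = T0 = 10
Fold in T1=24: gcd(10, 24) = 2; lcm(10, 24) = 10 * 24 / 2 = 240 / 2 = 120
Fold in T2=24: gcd(120, 24) = 24; lcm(120, 24) = 120 * 24 / 24 = 2880 / 24 = 120
Full cycle length = 120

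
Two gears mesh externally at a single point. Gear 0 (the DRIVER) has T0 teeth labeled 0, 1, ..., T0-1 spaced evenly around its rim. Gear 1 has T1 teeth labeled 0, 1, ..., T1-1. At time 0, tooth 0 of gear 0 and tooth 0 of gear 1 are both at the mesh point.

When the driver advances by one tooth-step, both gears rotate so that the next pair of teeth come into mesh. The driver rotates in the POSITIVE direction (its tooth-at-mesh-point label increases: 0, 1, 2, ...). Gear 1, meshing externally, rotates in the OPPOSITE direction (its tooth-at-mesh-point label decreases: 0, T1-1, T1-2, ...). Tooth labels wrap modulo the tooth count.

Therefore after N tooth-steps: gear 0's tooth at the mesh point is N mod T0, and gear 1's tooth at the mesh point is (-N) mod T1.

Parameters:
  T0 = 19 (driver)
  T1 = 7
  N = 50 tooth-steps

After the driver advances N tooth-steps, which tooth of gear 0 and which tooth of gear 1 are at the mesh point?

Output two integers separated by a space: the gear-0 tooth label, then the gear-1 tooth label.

Gear 0 (driver, T0=19): tooth at mesh = N mod T0
  50 = 2 * 19 + 12, so 50 mod 19 = 12
  gear 0 tooth = 12
Gear 1 (driven, T1=7): tooth at mesh = (-N) mod T1
  50 = 7 * 7 + 1, so 50 mod 7 = 1
  (-50) mod 7 = (-1) mod 7 = 7 - 1 = 6
Mesh after 50 steps: gear-0 tooth 12 meets gear-1 tooth 6

Answer: 12 6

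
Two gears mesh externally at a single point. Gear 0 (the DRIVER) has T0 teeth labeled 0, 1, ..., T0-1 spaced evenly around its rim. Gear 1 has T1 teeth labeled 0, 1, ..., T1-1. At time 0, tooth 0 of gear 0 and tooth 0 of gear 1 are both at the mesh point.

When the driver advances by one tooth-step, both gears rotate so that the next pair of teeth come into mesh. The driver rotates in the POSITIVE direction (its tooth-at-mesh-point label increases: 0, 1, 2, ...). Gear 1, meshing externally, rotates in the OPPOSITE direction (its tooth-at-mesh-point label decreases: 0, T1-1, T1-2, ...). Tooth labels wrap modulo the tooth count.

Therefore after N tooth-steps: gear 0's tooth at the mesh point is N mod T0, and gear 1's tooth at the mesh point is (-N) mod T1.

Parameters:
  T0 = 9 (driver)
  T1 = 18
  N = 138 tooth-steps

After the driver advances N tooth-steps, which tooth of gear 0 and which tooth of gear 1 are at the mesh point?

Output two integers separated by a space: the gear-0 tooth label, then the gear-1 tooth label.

Gear 0 (driver, T0=9): tooth at mesh = N mod T0
  138 = 15 * 9 + 3, so 138 mod 9 = 3
  gear 0 tooth = 3
Gear 1 (driven, T1=18): tooth at mesh = (-N) mod T1
  138 = 7 * 18 + 12, so 138 mod 18 = 12
  (-138) mod 18 = (-12) mod 18 = 18 - 12 = 6
Mesh after 138 steps: gear-0 tooth 3 meets gear-1 tooth 6

Answer: 3 6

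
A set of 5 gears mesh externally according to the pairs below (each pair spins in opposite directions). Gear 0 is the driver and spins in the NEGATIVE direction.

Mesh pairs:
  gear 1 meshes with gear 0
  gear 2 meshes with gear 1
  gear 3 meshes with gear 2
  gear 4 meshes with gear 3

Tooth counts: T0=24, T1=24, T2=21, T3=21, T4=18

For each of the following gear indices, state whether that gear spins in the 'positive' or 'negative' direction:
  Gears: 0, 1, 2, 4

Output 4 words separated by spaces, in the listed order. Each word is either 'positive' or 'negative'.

Answer: negative positive negative negative

Derivation:
Gear 0 (driver): negative (depth 0)
  gear 1: meshes with gear 0 -> depth 1 -> positive (opposite of gear 0)
  gear 2: meshes with gear 1 -> depth 2 -> negative (opposite of gear 1)
  gear 3: meshes with gear 2 -> depth 3 -> positive (opposite of gear 2)
  gear 4: meshes with gear 3 -> depth 4 -> negative (opposite of gear 3)
Queried indices 0, 1, 2, 4 -> negative, positive, negative, negative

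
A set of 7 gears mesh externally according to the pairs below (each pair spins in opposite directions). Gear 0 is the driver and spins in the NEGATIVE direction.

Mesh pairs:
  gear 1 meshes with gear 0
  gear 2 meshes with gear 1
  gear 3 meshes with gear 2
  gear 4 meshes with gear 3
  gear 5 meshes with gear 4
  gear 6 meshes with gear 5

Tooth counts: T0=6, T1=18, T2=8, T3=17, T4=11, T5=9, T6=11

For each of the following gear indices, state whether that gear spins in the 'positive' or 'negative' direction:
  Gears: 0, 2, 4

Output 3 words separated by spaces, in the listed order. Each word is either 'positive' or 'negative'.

Answer: negative negative negative

Derivation:
Gear 0 (driver): negative (depth 0)
  gear 1: meshes with gear 0 -> depth 1 -> positive (opposite of gear 0)
  gear 2: meshes with gear 1 -> depth 2 -> negative (opposite of gear 1)
  gear 3: meshes with gear 2 -> depth 3 -> positive (opposite of gear 2)
  gear 4: meshes with gear 3 -> depth 4 -> negative (opposite of gear 3)
  gear 5: meshes with gear 4 -> depth 5 -> positive (opposite of gear 4)
  gear 6: meshes with gear 5 -> depth 6 -> negative (opposite of gear 5)
Queried indices 0, 2, 4 -> negative, negative, negative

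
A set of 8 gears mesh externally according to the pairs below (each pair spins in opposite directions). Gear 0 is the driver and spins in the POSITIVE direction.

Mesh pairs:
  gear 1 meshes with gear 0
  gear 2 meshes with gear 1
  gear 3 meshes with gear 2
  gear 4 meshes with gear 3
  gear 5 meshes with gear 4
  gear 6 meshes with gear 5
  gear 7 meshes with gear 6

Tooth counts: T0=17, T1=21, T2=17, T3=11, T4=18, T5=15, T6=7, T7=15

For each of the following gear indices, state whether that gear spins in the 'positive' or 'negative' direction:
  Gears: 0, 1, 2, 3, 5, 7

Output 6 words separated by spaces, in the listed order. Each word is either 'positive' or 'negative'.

Gear 0 (driver): positive (depth 0)
  gear 1: meshes with gear 0 -> depth 1 -> negative (opposite of gear 0)
  gear 2: meshes with gear 1 -> depth 2 -> positive (opposite of gear 1)
  gear 3: meshes with gear 2 -> depth 3 -> negative (opposite of gear 2)
  gear 4: meshes with gear 3 -> depth 4 -> positive (opposite of gear 3)
  gear 5: meshes with gear 4 -> depth 5 -> negative (opposite of gear 4)
  gear 6: meshes with gear 5 -> depth 6 -> positive (opposite of gear 5)
  gear 7: meshes with gear 6 -> depth 7 -> negative (opposite of gear 6)
Queried indices 0, 1, 2, 3, 5, 7 -> positive, negative, positive, negative, negative, negative

Answer: positive negative positive negative negative negative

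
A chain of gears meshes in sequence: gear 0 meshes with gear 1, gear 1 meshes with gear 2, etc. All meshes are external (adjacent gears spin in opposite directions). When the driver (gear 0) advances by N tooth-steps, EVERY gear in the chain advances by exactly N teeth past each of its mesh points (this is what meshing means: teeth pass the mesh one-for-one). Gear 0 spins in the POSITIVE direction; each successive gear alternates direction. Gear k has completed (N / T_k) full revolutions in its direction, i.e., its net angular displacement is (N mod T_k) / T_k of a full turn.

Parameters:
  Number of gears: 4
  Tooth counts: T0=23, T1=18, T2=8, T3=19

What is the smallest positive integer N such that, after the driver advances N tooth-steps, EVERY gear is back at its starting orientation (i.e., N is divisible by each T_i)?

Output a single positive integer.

Answer: 31464

Derivation:
Gear k returns to start when N is a multiple of T_k.
All gears at start simultaneously when N is a common multiple of [23, 18, 8, 19]; the smallest such N is lcm(23, 18, 8, 19).
Start: lcm = T0 = 23
Fold in T1=18: gcd(23, 18) = 1; lcm(23, 18) = 23 * 18 / 1 = 414 / 1 = 414
Fold in T2=8: gcd(414, 8) = 2; lcm(414, 8) = 414 * 8 / 2 = 3312 / 2 = 1656
Fold in T3=19: gcd(1656, 19) = 1; lcm(1656, 19) = 1656 * 19 / 1 = 31464 / 1 = 31464
Full cycle length = 31464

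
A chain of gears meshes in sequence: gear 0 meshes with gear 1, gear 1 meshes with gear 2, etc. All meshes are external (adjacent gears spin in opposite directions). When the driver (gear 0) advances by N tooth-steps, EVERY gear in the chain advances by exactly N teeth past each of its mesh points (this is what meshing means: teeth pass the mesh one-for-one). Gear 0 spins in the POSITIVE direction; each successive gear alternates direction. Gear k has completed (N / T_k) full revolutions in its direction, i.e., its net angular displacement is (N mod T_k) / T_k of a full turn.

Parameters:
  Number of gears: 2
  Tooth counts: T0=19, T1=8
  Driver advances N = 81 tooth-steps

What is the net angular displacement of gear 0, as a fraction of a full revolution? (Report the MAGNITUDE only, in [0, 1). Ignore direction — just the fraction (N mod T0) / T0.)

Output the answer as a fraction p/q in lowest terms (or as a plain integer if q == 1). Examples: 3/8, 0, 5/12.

Chain of 2 gears, tooth counts: [19, 8]
  gear 0: T0=19, direction=positive, advance = 81 mod 19 = 5 teeth = 5/19 turn
  gear 1: T1=8, direction=negative, advance = 81 mod 8 = 1 teeth = 1/8 turn
Gear 0: 81 mod 19 = 5
Fraction = 5 / 19 = 5/19 (gcd(5,19)=1) = 5/19

Answer: 5/19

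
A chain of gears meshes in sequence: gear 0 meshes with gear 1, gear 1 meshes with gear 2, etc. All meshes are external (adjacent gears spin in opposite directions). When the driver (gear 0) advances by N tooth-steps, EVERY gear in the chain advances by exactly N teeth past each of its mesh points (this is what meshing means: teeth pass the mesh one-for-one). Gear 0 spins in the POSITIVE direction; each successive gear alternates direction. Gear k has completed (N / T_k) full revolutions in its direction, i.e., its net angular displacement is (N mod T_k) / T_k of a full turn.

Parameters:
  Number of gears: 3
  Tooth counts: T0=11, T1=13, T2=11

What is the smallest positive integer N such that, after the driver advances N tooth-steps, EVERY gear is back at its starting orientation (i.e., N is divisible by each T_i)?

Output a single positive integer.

Gear k returns to start when N is a multiple of T_k.
All gears at start simultaneously when N is a common multiple of [11, 13, 11]; the smallest such N is lcm(11, 13, 11).
Start: lcm = T0 = 11
Fold in T1=13: gcd(11, 13) = 1; lcm(11, 13) = 11 * 13 / 1 = 143 / 1 = 143
Fold in T2=11: gcd(143, 11) = 11; lcm(143, 11) = 143 * 11 / 11 = 1573 / 11 = 143
Full cycle length = 143

Answer: 143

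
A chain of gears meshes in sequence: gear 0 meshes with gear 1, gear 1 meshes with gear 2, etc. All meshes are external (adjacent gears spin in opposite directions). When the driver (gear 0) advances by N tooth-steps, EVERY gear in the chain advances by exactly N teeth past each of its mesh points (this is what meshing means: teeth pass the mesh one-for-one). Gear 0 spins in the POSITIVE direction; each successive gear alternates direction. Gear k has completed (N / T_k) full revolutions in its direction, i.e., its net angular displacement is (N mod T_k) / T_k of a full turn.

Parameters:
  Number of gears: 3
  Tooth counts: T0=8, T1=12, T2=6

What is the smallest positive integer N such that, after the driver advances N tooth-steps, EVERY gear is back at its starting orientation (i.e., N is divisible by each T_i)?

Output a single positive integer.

Answer: 24

Derivation:
Gear k returns to start when N is a multiple of T_k.
All gears at start simultaneously when N is a common multiple of [8, 12, 6]; the smallest such N is lcm(8, 12, 6).
Start: lcm = T0 = 8
Fold in T1=12: gcd(8, 12) = 4; lcm(8, 12) = 8 * 12 / 4 = 96 / 4 = 24
Fold in T2=6: gcd(24, 6) = 6; lcm(24, 6) = 24 * 6 / 6 = 144 / 6 = 24
Full cycle length = 24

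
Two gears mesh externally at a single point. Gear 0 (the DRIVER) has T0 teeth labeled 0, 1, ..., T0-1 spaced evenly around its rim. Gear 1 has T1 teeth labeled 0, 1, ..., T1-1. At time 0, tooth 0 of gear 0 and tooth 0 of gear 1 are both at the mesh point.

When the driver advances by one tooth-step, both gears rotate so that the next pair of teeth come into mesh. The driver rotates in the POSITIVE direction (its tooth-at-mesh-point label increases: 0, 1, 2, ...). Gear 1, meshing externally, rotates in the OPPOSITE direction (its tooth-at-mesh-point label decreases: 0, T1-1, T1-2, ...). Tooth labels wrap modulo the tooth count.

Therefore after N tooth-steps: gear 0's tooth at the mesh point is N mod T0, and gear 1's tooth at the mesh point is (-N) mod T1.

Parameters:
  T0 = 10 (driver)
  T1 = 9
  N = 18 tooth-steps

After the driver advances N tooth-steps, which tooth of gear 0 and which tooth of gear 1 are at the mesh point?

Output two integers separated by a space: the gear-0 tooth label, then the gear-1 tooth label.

Gear 0 (driver, T0=10): tooth at mesh = N mod T0
  18 = 1 * 10 + 8, so 18 mod 10 = 8
  gear 0 tooth = 8
Gear 1 (driven, T1=9): tooth at mesh = (-N) mod T1
  18 = 2 * 9 + 0, so 18 mod 9 = 0
  (-18) mod 9 = 0
Mesh after 18 steps: gear-0 tooth 8 meets gear-1 tooth 0

Answer: 8 0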